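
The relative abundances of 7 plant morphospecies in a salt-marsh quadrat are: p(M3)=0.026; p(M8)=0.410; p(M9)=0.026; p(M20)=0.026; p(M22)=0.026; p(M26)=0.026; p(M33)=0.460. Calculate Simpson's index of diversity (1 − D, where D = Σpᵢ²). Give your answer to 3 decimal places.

0.617

D = 0.026² + 0.41² + 0.026² + 0.026² + 0.026² + 0.026² + 0.46² = 0.00068 + 0.16810 + 0.00068 + 0.00068 + 0.00068 + 0.00068 + 0.21160 = 0.38308 (working shown to 5 dp, full precision carried).
So 1 − D = 0.61692, i.e. 0.617 to 3 decimal places.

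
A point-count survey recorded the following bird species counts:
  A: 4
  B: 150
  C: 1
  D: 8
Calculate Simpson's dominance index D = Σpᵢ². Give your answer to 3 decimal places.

Total N = 4+150+1+8 = 163, so the proportions are 0.02454, 0.92025, 0.00613, 0.04908 (working shown to 5 dp, full precision carried).
D = 0.02454² + 0.92025² + 0.00613² + 0.04908² = 0.00060 + 0.84685 + 0.00004 + 0.00241 = 0.84990.
To 3 decimal places, D = 0.850.

0.850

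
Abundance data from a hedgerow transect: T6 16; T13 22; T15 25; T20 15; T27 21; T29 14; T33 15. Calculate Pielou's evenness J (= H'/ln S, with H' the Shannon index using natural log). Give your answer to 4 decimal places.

Total N = 16+22+25+15+21+14+15 = 128, so the proportions are 0.125, 0.171875, 0.195312, 0.117188, 0.164062, 0.109375, 0.117188 (working shown to 6 dp, full precision carried).
H' = −Σ pᵢ ln pᵢ = −((-0.259930) + (-0.302670) + (-0.318975) + (-0.251248) + (-0.296544) + (-0.242044) + (-0.251248)) = 1.922659.
With S = 7 species, ln S = 1.945910, so J = 1.922659/1.945910 = 0.988051, i.e. 0.9881 to 4 decimal places.

0.9881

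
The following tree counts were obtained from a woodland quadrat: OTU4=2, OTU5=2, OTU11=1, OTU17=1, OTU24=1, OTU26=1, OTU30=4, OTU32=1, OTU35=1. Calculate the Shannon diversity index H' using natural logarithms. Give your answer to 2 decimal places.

Total N = 2+2+1+1+1+1+4+1+1 = 14, so the proportions are 0.1429, 0.1429, 0.0714, 0.0714, 0.0714, 0.0714, 0.2857, 0.0714, 0.0714 (working shown to 4 dp, full precision carried).
Each pᵢ ln pᵢ term: 0.1429×(-1.9459)=-0.2780, 0.1429×(-1.9459)=-0.2780, 0.0714×(-2.6391)=-0.1885, 0.0714×(-2.6391)=-0.1885, 0.0714×(-2.6391)=-0.1885, 0.0714×(-2.6391)=-0.1885, 0.2857×(-1.2528)=-0.3579, 0.0714×(-2.6391)=-0.1885, 0.0714×(-2.6391)=-0.1885.
Sum = -2.0449, so H' = 2.04.

2.04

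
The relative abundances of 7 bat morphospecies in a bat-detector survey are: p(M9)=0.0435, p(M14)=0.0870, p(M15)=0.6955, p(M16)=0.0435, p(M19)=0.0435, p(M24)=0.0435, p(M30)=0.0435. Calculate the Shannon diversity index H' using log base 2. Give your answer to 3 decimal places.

Each pᵢ log₂ pᵢ term (working shown to 5 dp, full precision carried): 0.0435×(-4.52284)=-0.19674, 0.087×(-3.52284)=-0.30649, 0.6955×(-0.52388)=-0.36436, 0.0435×(-4.52284)=-0.19674, 0.0435×(-4.52284)=-0.19674, 0.0435×(-4.52284)=-0.19674, 0.0435×(-4.52284)=-0.19674.
Sum = -1.65456, so H' = 1.655.

1.655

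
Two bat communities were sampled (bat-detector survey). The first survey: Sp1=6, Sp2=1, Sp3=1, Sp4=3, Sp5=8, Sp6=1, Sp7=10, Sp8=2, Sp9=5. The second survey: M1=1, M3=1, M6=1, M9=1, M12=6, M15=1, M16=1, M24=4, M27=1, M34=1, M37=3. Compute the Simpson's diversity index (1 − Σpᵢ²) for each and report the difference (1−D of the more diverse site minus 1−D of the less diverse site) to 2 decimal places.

The first survey: N=37, proportions 0.16216, 0.02703, 0.02703, 0.08108, 0.21622, 0.02703, 0.27027, 0.05405, 0.13514, giving 1−D = 0.82396 (working shown to 5 dp, full precision carried).
The second survey: N=21, proportions 0.04762, 0.04762, 0.04762, 0.04762, 0.28571, 0.04762, 0.04762, 0.19048, 0.04762, 0.04762, 0.14286, giving 1−D = 0.84354.
Difference = |0.82396 − 0.84354| = 0.01958, i.e. 0.02 to 2 decimal places.

0.02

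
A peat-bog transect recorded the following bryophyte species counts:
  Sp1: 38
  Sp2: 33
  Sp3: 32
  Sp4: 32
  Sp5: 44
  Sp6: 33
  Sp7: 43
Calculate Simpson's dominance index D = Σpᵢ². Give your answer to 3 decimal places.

0.145

Total N = 38+33+32+32+44+33+43 = 255, so the proportions are 0.14902, 0.12941, 0.12549, 0.12549, 0.17255, 0.12941, 0.16863 (working shown to 5 dp, full precision carried).
D = 0.14902² + 0.12941² + 0.12549² + 0.12549² + 0.17255² + 0.12941² + 0.16863² = 0.02221 + 0.01675 + 0.01575 + 0.01575 + 0.02977 + 0.01675 + 0.02844 = 0.14541.
To 3 decimal places, D = 0.145.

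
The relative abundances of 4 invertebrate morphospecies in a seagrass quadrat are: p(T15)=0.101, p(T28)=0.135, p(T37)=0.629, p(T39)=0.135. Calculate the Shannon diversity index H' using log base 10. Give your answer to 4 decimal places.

Each pᵢ log₁₀ pᵢ term (working shown to 6 dp, full precision carried): 0.101×(-0.995679)=-0.100564, 0.135×(-0.869666)=-0.117405, 0.629×(-0.201349)=-0.126649, 0.135×(-0.869666)=-0.117405.
Sum = -0.462022, so H' = 0.4620.

0.4620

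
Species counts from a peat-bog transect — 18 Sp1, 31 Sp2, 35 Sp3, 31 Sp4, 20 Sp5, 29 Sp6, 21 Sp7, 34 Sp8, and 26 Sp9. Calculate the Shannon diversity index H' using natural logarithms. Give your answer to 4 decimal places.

Total N = 18+31+35+31+20+29+21+34+26 = 245, so the proportions are 0.073469, 0.126531, 0.142857, 0.126531, 0.081633, 0.118367, 0.085714, 0.138776, 0.106122 (working shown to 6 dp, full precision carried).
Each pᵢ ln pᵢ term: 0.073469×(-2.610886)=-0.191820, 0.126531×(-2.067271)=-0.261573, 0.142857×(-1.945910)=-0.277987, 0.126531×(-2.067271)=-0.261573, 0.081633×(-2.505526)=-0.204533, 0.118367×(-2.133962)=-0.252591, 0.085714×(-2.456736)=-0.210577, 0.138776×(-1.974898)=-0.274067, 0.106122×(-2.243162)=-0.238050.
Sum = -2.172772, so H' = 2.1728.

2.1728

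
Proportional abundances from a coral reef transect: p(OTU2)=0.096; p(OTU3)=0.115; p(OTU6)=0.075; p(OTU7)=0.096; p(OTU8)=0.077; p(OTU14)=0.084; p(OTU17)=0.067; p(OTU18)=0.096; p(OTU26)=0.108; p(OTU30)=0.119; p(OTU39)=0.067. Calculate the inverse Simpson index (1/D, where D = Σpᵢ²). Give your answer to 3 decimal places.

D = 0.096² + 0.115² + 0.075² + 0.096² + 0.077² + 0.084² + 0.067² + 0.096² + 0.108² + 0.119² + 0.067² = 0.00921600 + 0.01322500 + 0.00562500 + 0.00921600 + 0.00592900 + 0.00705600 + 0.00448900 + 0.00921600 + 0.01166400 + 0.01416100 + 0.00448900 = 0.09428600 (working shown to 8 dp, full precision carried).
So 1/D = 10.60603, i.e. 10.606 to 3 decimal places.

10.606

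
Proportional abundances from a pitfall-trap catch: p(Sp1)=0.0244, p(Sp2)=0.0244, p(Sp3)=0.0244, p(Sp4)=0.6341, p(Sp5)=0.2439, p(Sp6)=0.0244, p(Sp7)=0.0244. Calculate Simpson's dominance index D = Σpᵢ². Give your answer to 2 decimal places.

0.46

D = 0.0244² + 0.0244² + 0.0244² + 0.6341² + 0.2439² + 0.0244² + 0.0244² = 0.0006 + 0.0006 + 0.0006 + 0.4021 + 0.0595 + 0.0006 + 0.0006 = 0.4645 (working shown to 4 dp, full precision carried).
To 2 decimal places, D = 0.46.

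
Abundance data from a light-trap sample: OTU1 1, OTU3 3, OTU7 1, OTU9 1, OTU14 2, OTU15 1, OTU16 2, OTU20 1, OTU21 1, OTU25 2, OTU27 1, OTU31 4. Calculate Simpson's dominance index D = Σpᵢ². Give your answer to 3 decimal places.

Total N = 1+3+1+1+2+1+2+1+1+2+1+4 = 20, so the proportions are 0.05, 0.15, 0.05, 0.05, 0.1, 0.05, 0.1, 0.05, 0.05, 0.1, 0.05, 0.2 (working shown to 5 dp, full precision carried).
D = 0.05² + 0.15² + 0.05² + 0.05² + 0.1² + 0.05² + 0.1² + 0.05² + 0.05² + 0.1² + 0.05² + 0.2² = 0.00250 + 0.02250 + 0.00250 + 0.00250 + 0.01000 + 0.00250 + 0.01000 + 0.00250 + 0.00250 + 0.01000 + 0.00250 + 0.04000 = 0.11000.
To 3 decimal places, D = 0.110.

0.110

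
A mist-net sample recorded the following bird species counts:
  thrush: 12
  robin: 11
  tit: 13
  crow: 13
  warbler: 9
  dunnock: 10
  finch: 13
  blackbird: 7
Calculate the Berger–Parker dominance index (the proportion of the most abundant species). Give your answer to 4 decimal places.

Total N = 12+11+13+13+9+10+13+7 = 88, so the proportions are 0.136364, 0.125, 0.147727, 0.147727, 0.102273, 0.113636, 0.147727, 0.079545 (working shown to 6 dp, full precision carried).
The largest proportion is 0.147727, i.e. d = 0.1477 to 4 decimal places.

0.1477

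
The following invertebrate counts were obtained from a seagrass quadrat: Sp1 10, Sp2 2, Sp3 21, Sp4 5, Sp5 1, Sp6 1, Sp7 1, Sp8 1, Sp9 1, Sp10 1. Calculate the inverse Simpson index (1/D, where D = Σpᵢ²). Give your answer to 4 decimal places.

Total N = 10+2+21+5+1+1+1+1+1+1 = 44, so the proportions are 0.22727273, 0.04545455, 0.47727273, 0.11363636, 0.02272727, 0.02272727, 0.02272727, 0.02272727, 0.02272727, 0.02272727 (working shown to 8 dp, full precision carried).
D = 0.22727273² + 0.04545455² + 0.47727273² + 0.11363636² + 0.02272727² + 0.02272727² + 0.02272727² + 0.02272727² + 0.02272727² + 0.02272727² = 0.05165289 + 0.00206612 + 0.22778926 + 0.01291322 + 0.00051653 + 0.00051653 + 0.00051653 + 0.00051653 + 0.00051653 + 0.00051653 = 0.29752066.
So 1/D = 3.361111, i.e. 3.3611 to 4 decimal places.

3.3611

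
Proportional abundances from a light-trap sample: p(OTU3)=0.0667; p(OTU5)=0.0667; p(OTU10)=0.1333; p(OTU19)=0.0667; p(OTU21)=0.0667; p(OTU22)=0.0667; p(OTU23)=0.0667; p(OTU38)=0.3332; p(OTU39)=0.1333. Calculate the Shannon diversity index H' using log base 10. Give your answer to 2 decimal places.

0.86

Each pᵢ log₁₀ pᵢ term (working shown to 4 dp, full precision carried): 0.0667×(-1.1759)=-0.0784, 0.0667×(-1.1759)=-0.0784, 0.1333×(-0.8752)=-0.1167, 0.0667×(-1.1759)=-0.0784, 0.0667×(-1.1759)=-0.0784, 0.0667×(-1.1759)=-0.0784, 0.0667×(-1.1759)=-0.0784, 0.3332×(-0.4773)=-0.1590, 0.1333×(-0.8752)=-0.1167.
Sum = -0.8629, so H' = 0.86.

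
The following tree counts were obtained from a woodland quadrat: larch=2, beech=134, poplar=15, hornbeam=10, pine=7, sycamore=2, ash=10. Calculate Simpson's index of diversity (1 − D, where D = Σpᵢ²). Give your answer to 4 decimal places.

Total N = 2+134+15+10+7+2+10 = 180, so the proportions are 0.011111, 0.744444, 0.083333, 0.055556, 0.038889, 0.011111, 0.055556 (working shown to 6 dp, full precision carried).
D = 0.011111² + 0.744444² + 0.083333² + 0.055556² + 0.038889² + 0.011111² + 0.055556² = 0.000123 + 0.554198 + 0.006944 + 0.003086 + 0.001512 + 0.000123 + 0.003086 = 0.569074.
So 1 − D = 0.430926, i.e. 0.4309 to 4 decimal places.

0.4309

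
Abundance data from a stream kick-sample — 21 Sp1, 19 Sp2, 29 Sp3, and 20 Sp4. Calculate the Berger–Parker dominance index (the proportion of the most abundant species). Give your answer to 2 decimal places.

0.33

Total N = 21+19+29+20 = 89, so the proportions are 0.236, 0.2135, 0.3258, 0.2247 (working shown to 4 dp, full precision carried).
The largest proportion is 0.3258, i.e. d = 0.33 to 2 decimal places.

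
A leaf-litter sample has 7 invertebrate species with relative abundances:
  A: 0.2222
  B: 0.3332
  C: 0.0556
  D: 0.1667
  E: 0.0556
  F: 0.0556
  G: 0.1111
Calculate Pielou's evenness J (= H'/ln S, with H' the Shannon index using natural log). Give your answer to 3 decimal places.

0.887

H' = −Σ pᵢ ln pᵢ = −((-0.33423) + (-0.36619) + (-0.16066) + (-0.29865) + (-0.16066) + (-0.16066) + (-0.24412)) = 1.72518 (working shown to 5 dp, full precision carried).
With S = 7 species, ln S = 1.94591, so J = 1.72518/1.94591 = 0.88656, i.e. 0.887 to 3 decimal places.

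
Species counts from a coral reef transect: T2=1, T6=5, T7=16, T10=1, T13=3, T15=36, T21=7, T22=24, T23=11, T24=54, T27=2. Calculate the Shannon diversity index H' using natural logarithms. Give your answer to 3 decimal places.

1.839

Total N = 1+5+16+1+3+36+7+24+11+54+2 = 160, so the proportions are 0.00625, 0.03125, 0.1, 0.00625, 0.01875, 0.225, 0.04375, 0.15, 0.06875, 0.3375, 0.0125 (working shown to 5 dp, full precision carried).
Each pᵢ ln pᵢ term: 0.00625×(-5.07517)=-0.03172, 0.03125×(-3.46574)=-0.10830, 0.1×(-2.30259)=-0.23026, 0.00625×(-5.07517)=-0.03172, 0.01875×(-3.97656)=-0.07456, 0.225×(-1.49165)=-0.33562, 0.04375×(-3.12926)=-0.13691, 0.15×(-1.89712)=-0.28457, 0.06875×(-2.67728)=-0.18406, 0.3375×(-1.08619)=-0.36659, 0.0125×(-4.38203)=-0.05478.
Sum = -1.83909, so H' = 1.839.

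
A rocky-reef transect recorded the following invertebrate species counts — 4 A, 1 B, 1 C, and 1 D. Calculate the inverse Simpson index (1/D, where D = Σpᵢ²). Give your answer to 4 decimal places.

Total N = 4+1+1+1 = 7, so the proportions are 0.5714286, 0.1428571, 0.1428571, 0.1428571 (working shown to 7 dp, full precision carried).
D = 0.5714286² + 0.1428571² + 0.1428571² + 0.1428571² = 0.3265306 + 0.0204082 + 0.0204082 + 0.0204082 = 0.3877551.
So 1/D = 2.578947, i.e. 2.5789 to 4 decimal places.

2.5789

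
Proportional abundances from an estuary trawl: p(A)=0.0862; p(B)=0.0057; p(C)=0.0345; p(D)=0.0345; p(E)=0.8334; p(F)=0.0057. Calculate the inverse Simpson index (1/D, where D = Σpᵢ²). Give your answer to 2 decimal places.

1.42

D = 0.0862² + 0.0057² + 0.0345² + 0.0345² + 0.8334² + 0.0057² = 0.00743 + 0.00003 + 0.00119 + 0.00119 + 0.69456 + 0.00003 = 0.70443 (working shown to 5 dp, full precision carried).
So 1/D = 1.4196, i.e. 1.42 to 2 decimal places.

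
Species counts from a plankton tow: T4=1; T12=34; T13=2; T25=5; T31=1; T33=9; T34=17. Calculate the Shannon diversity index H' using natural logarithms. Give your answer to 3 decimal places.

Total N = 1+34+2+5+1+9+17 = 69, so the proportions are 0.01449, 0.49275, 0.02899, 0.07246, 0.01449, 0.13043, 0.24638 (working shown to 5 dp, full precision carried).
Each pᵢ ln pᵢ term: 0.01449×(-4.23411)=-0.06136, 0.49275×(-0.70775)=-0.34874, 0.02899×(-3.54096)=-0.10264, 0.07246×(-2.62467)=-0.19019, 0.01449×(-4.23411)=-0.06136, 0.13043×(-2.03688)=-0.26568, 0.24638×(-1.40089)=-0.34515.
Sum = -1.37513, so H' = 1.375.

1.375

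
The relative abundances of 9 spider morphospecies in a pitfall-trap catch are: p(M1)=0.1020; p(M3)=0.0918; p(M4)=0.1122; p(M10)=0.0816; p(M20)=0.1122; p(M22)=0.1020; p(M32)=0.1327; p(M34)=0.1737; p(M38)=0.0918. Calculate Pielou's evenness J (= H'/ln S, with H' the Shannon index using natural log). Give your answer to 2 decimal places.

0.99

H' = −Σ pᵢ ln pᵢ = −((-0.2328) + (-0.2192) + (-0.2454) + (-0.2045) + (-0.2454) + (-0.2328) + (-0.2680) + (-0.3040) + (-0.2192)) = 2.1716 (working shown to 4 dp, full precision carried).
With S = 9 species, ln S = 2.1972, so J = 2.1716/2.1972 = 0.9883, i.e. 0.99 to 2 decimal places.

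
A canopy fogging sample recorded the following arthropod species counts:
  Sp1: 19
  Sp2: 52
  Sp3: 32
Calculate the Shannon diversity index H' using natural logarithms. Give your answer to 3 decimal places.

Total N = 19+52+32 = 103, so the proportions are 0.18447, 0.50485, 0.31068 (working shown to 5 dp, full precision carried).
Each pᵢ ln pᵢ term: 0.18447×(-1.69029)=-0.31180, 0.50485×(-0.68349)=-0.34506, 0.31068×(-1.16899)=-0.36318.
Sum = -1.02004, so H' = 1.020.

1.020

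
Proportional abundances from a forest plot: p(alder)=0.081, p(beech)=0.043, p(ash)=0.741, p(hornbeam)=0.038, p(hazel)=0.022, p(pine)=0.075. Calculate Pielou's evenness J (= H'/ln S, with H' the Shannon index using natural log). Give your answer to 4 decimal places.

H' = −Σ pᵢ ln pᵢ = −((-0.203578) + (-0.135302) + (-0.222118) + (-0.124266) + (-0.083968) + (-0.194270)) = 0.963502 (working shown to 6 dp, full precision carried).
With S = 6 species, ln S = 1.791759, so J = 0.963502/1.791759 = 0.537741, i.e. 0.5377 to 4 decimal places.

0.5377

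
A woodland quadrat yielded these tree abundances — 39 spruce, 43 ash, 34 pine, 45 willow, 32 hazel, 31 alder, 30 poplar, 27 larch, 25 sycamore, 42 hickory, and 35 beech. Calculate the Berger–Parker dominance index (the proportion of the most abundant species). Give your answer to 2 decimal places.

0.12

Total N = 39+43+34+45+32+31+30+27+25+42+35 = 383, so the proportions are 0.1018, 0.1123, 0.0888, 0.1175, 0.0836, 0.0809, 0.0783, 0.0705, 0.0653, 0.1097, 0.0914 (working shown to 4 dp, full precision carried).
The largest proportion is 0.1175, i.e. d = 0.12 to 2 decimal places.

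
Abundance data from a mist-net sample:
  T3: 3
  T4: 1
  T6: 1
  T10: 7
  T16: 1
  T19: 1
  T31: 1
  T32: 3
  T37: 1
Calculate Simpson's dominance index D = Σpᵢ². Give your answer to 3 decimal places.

Total N = 3+1+1+7+1+1+1+3+1 = 19, so the proportions are 0.15789, 0.05263, 0.05263, 0.36842, 0.05263, 0.05263, 0.05263, 0.15789, 0.05263 (working shown to 5 dp, full precision carried).
D = 0.15789² + 0.05263² + 0.05263² + 0.36842² + 0.05263² + 0.05263² + 0.05263² + 0.15789² + 0.05263² = 0.02493 + 0.00277 + 0.00277 + 0.13573 + 0.00277 + 0.00277 + 0.00277 + 0.02493 + 0.00277 = 0.20222.
To 3 decimal places, D = 0.202.

0.202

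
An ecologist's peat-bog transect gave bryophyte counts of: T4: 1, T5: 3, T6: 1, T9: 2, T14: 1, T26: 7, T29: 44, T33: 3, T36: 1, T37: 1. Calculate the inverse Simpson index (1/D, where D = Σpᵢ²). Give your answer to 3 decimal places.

Total N = 1+3+1+2+1+7+44+3+1+1 = 64, so the proportions are 0.015625, 0.046875, 0.015625, 0.03125, 0.015625, 0.109375, 0.6875, 0.046875, 0.015625, 0.015625 (working shown to 6 dp, full precision carried).
D = 0.015625² + 0.046875² + 0.015625² + 0.03125² + 0.015625² + 0.109375² + 0.6875² + 0.046875² + 0.015625² + 0.015625² = 0.000244 + 0.002197 + 0.000244 + 0.000977 + 0.000244 + 0.011963 + 0.472656 + 0.002197 + 0.000244 + 0.000244 = 0.491211.
So 1/D = 2.03579, i.e. 2.036 to 3 decimal places.

2.036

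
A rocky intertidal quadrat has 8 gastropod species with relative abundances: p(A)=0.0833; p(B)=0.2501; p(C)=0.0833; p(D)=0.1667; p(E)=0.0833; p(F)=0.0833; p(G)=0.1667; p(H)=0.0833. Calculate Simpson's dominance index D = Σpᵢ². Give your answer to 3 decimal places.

D = 0.0833² + 0.2501² + 0.0833² + 0.1667² + 0.0833² + 0.0833² + 0.1667² + 0.0833² = 0.00694 + 0.06255 + 0.00694 + 0.02779 + 0.00694 + 0.00694 + 0.02779 + 0.00694 = 0.15282 (working shown to 5 dp, full precision carried).
To 3 decimal places, D = 0.153.

0.153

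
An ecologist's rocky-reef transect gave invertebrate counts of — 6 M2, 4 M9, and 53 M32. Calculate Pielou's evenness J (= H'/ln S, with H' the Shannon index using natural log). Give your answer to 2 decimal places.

Total N = 6+4+53 = 63, so the proportions are 0.0952, 0.0635, 0.8413 (working shown to 4 dp, full precision carried).
H' = −Σ pᵢ ln pᵢ = −((-0.2239) + (-0.1750) + (-0.1454)) = 0.5444.
With S = 3 species, ln S = 1.0986, so J = 0.5444/1.0986 = 0.4955, i.e. 0.50 to 2 decimal places.

0.50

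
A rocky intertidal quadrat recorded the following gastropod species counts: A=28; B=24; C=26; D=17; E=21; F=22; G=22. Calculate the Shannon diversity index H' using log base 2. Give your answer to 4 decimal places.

2.7919

Total N = 28+24+26+17+21+22+22 = 160, so the proportions are 0.175, 0.15, 0.1625, 0.10625, 0.13125, 0.1375, 0.1375 (working shown to 6 dp, full precision carried).
Each pᵢ log₂ pᵢ term: 0.175×(-2.514573)=-0.440050, 0.15×(-2.736966)=-0.410545, 0.1625×(-2.621488)=-0.425992, 0.10625×(-3.234465)=-0.343662, 0.13125×(-2.929611)=-0.384511, 0.1375×(-2.862496)=-0.393593, 0.1375×(-2.862496)=-0.393593.
Sum = -2.791947, so H' = 2.7919.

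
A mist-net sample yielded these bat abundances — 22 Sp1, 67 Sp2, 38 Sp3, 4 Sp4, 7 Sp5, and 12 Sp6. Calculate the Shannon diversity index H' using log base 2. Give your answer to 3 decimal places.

Total N = 22+67+38+4+7+12 = 150, so the proportions are 0.14667, 0.44667, 0.25333, 0.02667, 0.04667, 0.08 (working shown to 5 dp, full precision carried).
Each pᵢ log₂ pᵢ term: 0.14667×(-2.76939)=-0.40618, 0.44667×(-1.16273)=-0.51935, 0.25333×(-1.98089)=-0.50183, 0.02667×(-5.22882)=-0.13944, 0.04667×(-4.42146)=-0.20633, 0.08×(-3.64386)=-0.29151.
Sum = -2.06463, so H' = 2.065.

2.065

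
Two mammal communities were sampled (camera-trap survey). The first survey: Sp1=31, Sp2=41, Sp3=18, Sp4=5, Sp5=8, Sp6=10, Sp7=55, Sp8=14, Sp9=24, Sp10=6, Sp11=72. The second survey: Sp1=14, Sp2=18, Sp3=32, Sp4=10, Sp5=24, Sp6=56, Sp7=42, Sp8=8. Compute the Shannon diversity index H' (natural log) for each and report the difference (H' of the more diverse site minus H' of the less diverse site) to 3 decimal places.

0.195

The first survey: N=284, proportions 0.10915, 0.14437, 0.06338, 0.01761, 0.02817, 0.03521, 0.19366, 0.0493, 0.08451, 0.02113, 0.25352, giving H' = 2.09003 (working shown to 5 dp, full precision carried).
The second survey: N=204, proportions 0.06863, 0.08824, 0.15686, 0.04902, 0.11765, 0.27451, 0.20588, 0.03922, giving H' = 1.89550.
Difference = |2.09003 − 1.89550| = 0.19453, i.e. 0.195 to 3 decimal places.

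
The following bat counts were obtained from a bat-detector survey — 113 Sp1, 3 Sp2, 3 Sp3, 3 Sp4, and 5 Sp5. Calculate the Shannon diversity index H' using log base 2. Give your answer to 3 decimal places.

0.717

Total N = 113+3+3+3+5 = 127, so the proportions are 0.88976, 0.02362, 0.02362, 0.02362, 0.03937 (working shown to 5 dp, full precision carried).
Each pᵢ log₂ pᵢ term: 0.88976×(-0.16851)=-0.14993, 0.02362×(-5.40372)=-0.12765, 0.02362×(-5.40372)=-0.12765, 0.02362×(-5.40372)=-0.12765, 0.03937×(-4.66676)=-0.18373.
Sum = -0.71660, so H' = 0.717.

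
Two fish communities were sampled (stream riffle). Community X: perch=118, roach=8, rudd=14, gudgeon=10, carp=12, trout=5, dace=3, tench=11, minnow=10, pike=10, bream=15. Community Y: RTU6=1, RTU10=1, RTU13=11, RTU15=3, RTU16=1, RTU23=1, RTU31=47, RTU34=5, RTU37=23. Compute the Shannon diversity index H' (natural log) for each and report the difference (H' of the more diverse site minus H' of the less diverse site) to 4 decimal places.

Community X: N=216, proportions 0.546296, 0.037037, 0.064815, 0.046296, 0.055556, 0.023148, 0.013889, 0.050926, 0.046296, 0.046296, 0.069444, giving H' = 1.700463 (working shown to 6 dp, full precision carried).
Community Y: N=93, proportions 0.010753, 0.010753, 0.11828, 0.032258, 0.010753, 0.010753, 0.505376, 0.053763, 0.247312, giving H' = 1.405791.
Difference = |1.700463 − 1.405791| = 0.294672, i.e. 0.2947 to 4 decimal places.

0.2947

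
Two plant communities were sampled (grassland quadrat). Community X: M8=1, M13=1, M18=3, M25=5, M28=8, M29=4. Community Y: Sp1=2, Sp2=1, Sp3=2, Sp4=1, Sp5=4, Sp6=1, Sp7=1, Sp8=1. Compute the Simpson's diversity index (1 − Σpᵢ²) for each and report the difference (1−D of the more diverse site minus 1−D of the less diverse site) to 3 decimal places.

0.068

Community X: N=22, proportions 0.04545, 0.04545, 0.13636, 0.22727, 0.36364, 0.18182, giving 1−D = 0.76033 (working shown to 5 dp, full precision carried).
Community Y: N=13, proportions 0.15385, 0.07692, 0.15385, 0.07692, 0.30769, 0.07692, 0.07692, 0.07692, giving 1−D = 0.82840.
Difference = |0.76033 − 0.82840| = 0.06807, i.e. 0.068 to 3 decimal places.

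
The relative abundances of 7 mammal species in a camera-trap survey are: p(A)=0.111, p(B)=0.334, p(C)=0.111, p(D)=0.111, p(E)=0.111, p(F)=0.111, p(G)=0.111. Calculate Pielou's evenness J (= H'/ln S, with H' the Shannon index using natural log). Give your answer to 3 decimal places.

0.941

H' = −Σ pᵢ ln pᵢ = −((-0.24400) + (-0.36627) + (-0.24400) + (-0.24400) + (-0.24400) + (-0.24400) + (-0.24400)) = 1.83029 (working shown to 5 dp, full precision carried).
With S = 7 species, ln S = 1.94591, so J = 1.83029/1.94591 = 0.94058, i.e. 0.941 to 3 decimal places.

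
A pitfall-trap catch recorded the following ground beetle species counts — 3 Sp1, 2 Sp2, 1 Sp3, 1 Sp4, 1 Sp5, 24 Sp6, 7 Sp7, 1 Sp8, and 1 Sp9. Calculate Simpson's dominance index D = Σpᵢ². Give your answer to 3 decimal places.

0.383

Total N = 3+2+1+1+1+24+7+1+1 = 41, so the proportions are 0.073171, 0.04878, 0.02439, 0.02439, 0.02439, 0.585366, 0.170732, 0.02439, 0.02439 (working shown to 6 dp, full precision carried).
D = 0.073171² + 0.04878² + 0.02439² + 0.02439² + 0.02439² + 0.585366² + 0.170732² + 0.02439² + 0.02439² = 0.005354 + 0.002380 + 0.000595 + 0.000595 + 0.000595 + 0.342653 + 0.029149 + 0.000595 + 0.000595 = 0.382510.
To 3 decimal places, D = 0.383.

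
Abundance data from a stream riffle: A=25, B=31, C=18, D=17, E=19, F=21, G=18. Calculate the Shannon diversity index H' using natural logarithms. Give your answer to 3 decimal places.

Total N = 25+31+18+17+19+21+18 = 149, so the proportions are 0.16779, 0.20805, 0.12081, 0.11409, 0.12752, 0.14094, 0.12081 (working shown to 5 dp, full precision carried).
Each pᵢ ln pᵢ term: 0.16779×(-1.78507)=-0.29951, 0.20805×(-1.56996)=-0.32664, 0.12081×(-2.11357)=-0.25533, 0.11409×(-2.17073)=-0.24767, 0.12752×(-2.05951)=-0.26262, 0.14094×(-1.95942)=-0.27616, 0.12081×(-2.11357)=-0.25533.
Sum = -1.92326, so H' = 1.923.

1.923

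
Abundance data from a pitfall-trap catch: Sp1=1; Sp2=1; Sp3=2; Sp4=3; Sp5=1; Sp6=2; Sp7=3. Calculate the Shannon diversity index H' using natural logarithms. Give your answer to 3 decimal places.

1.845

Total N = 1+1+2+3+1+2+3 = 13, so the proportions are 0.07692, 0.07692, 0.15385, 0.23077, 0.07692, 0.15385, 0.23077 (working shown to 5 dp, full precision carried).
Each pᵢ ln pᵢ term: 0.07692×(-2.56495)=-0.19730, 0.07692×(-2.56495)=-0.19730, 0.15385×(-1.87180)=-0.28797, 0.23077×(-1.46634)=-0.33839, 0.07692×(-2.56495)=-0.19730, 0.15385×(-1.87180)=-0.28797, 0.23077×(-1.46634)=-0.33839.
Sum = -1.84462, so H' = 1.845.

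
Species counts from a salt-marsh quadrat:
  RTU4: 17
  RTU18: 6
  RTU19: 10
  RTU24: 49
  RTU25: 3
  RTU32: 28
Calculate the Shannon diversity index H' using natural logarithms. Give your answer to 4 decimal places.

Total N = 17+6+10+49+3+28 = 113, so the proportions are 0.150442, 0.053097, 0.088496, 0.433628, 0.026549, 0.247788 (working shown to 6 dp, full precision carried).
Each pᵢ ln pᵢ term: 0.150442×(-1.894174)=-0.284964, 0.053097×(-2.935628)=-0.155874, 0.088496×(-2.424803)=-0.214584, 0.433628×(-0.835568)=-0.362326, 0.026549×(-3.628776)=-0.096339, 0.247788×(-1.395183)=-0.345709.
Sum = -1.459797, so H' = 1.4598.

1.4598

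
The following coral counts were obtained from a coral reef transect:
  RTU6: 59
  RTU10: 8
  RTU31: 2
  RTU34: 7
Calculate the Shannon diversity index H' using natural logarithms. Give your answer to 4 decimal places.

Total N = 59+8+2+7 = 76, so the proportions are 0.776316, 0.105263, 0.026316, 0.092105 (working shown to 6 dp, full precision carried).
Each pᵢ ln pᵢ term: 0.776316×(-0.253196)=-0.196560, 0.105263×(-2.251292)=-0.236978, 0.026316×(-3.637586)=-0.095726, 0.092105×(-2.384823)=-0.219655.
Sum = -0.748919, so H' = 0.7489.

0.7489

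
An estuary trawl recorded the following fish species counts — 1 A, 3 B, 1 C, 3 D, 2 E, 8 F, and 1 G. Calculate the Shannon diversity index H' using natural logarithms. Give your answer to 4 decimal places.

Total N = 1+3+1+3+2+8+1 = 19, so the proportions are 0.052632, 0.157895, 0.052632, 0.157895, 0.105263, 0.421053, 0.052632 (working shown to 6 dp, full precision carried).
Each pᵢ ln pᵢ term: 0.052632×(-2.944439)=-0.154970, 0.157895×(-1.845827)=-0.291446, 0.052632×(-2.944439)=-0.154970, 0.157895×(-1.845827)=-0.291446, 0.105263×(-2.251292)=-0.236978, 0.421053×(-0.864997)=-0.364209, 0.052632×(-2.944439)=-0.154970.
Sum = -1.648992, so H' = 1.6490.

1.6490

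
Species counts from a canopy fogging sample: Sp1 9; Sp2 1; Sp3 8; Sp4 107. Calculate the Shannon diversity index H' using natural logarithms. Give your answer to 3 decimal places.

Total N = 9+1+8+107 = 125, so the proportions are 0.072, 0.008, 0.064, 0.856 (working shown to 5 dp, full precision carried).
Each pᵢ ln pᵢ term: 0.072×(-2.63109)=-0.18944, 0.008×(-4.82831)=-0.03863, 0.064×(-2.74887)=-0.17593, 0.856×(-0.15548)=-0.13310.
Sum = -0.53709, so H' = 0.537.

0.537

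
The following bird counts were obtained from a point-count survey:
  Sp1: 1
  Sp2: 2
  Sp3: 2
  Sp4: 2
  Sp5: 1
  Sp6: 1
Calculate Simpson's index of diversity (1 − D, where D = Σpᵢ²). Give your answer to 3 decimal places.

0.815

Total N = 1+2+2+2+1+1 = 9, so the proportions are 0.11111, 0.22222, 0.22222, 0.22222, 0.11111, 0.11111 (working shown to 5 dp, full precision carried).
D = 0.11111² + 0.22222² + 0.22222² + 0.22222² + 0.11111² + 0.11111² = 0.01235 + 0.04938 + 0.04938 + 0.04938 + 0.01235 + 0.01235 = 0.18519.
So 1 − D = 0.81481, i.e. 0.815 to 3 decimal places.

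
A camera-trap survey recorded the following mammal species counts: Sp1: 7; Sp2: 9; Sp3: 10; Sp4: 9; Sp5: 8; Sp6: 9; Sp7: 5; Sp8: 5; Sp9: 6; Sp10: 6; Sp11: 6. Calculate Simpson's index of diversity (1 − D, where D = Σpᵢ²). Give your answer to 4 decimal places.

0.9041

Total N = 7+9+10+9+8+9+5+5+6+6+6 = 80, so the proportions are 0.0875, 0.1125, 0.125, 0.1125, 0.1, 0.1125, 0.0625, 0.0625, 0.075, 0.075, 0.075 (working shown to 6 dp, full precision carried).
D = 0.0875² + 0.1125² + 0.125² + 0.1125² + 0.1² + 0.1125² + 0.0625² + 0.0625² + 0.075² + 0.075² + 0.075² = 0.007656 + 0.012656 + 0.015625 + 0.012656 + 0.010000 + 0.012656 + 0.003906 + 0.003906 + 0.005625 + 0.005625 + 0.005625 = 0.095938.
So 1 − D = 0.904062, i.e. 0.9041 to 4 decimal places.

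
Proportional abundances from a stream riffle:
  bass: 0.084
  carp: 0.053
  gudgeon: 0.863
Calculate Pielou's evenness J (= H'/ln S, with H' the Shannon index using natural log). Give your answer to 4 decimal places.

0.4468

H' = −Σ pᵢ ln pᵢ = −((-0.208063) + (-0.155686) + (-0.127155)) = 0.490903 (working shown to 6 dp, full precision carried).
With S = 3 species, ln S = 1.098612, so J = 0.490903/1.098612 = 0.446839, i.e. 0.4468 to 4 decimal places.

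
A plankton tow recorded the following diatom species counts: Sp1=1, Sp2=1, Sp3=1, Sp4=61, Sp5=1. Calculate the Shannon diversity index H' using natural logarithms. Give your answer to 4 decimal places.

0.3165

Total N = 1+1+1+61+1 = 65, so the proportions are 0.015385, 0.015385, 0.015385, 0.938462, 0.015385 (working shown to 6 dp, full precision carried).
Each pᵢ ln pᵢ term: 0.015385×(-4.174387)=-0.064221, 0.015385×(-4.174387)=-0.064221, 0.015385×(-4.174387)=-0.064221, 0.938462×(-0.063513)=-0.059605, 0.015385×(-4.174387)=-0.064221.
Sum = -0.316490, so H' = 0.3165.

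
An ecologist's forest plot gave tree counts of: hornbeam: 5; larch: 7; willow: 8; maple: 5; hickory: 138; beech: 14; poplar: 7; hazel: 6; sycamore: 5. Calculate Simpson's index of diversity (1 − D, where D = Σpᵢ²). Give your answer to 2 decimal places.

Total N = 5+7+8+5+138+14+7+6+5 = 195, so the proportions are 0.0256, 0.0359, 0.041, 0.0256, 0.7077, 0.0718, 0.0359, 0.0308, 0.0256 (working shown to 4 dp, full precision carried).
D = 0.0256² + 0.0359² + 0.041² + 0.0256² + 0.7077² + 0.0718² + 0.0359² + 0.0308² + 0.0256² = 0.0007 + 0.0013 + 0.0017 + 0.0007 + 0.5008 + 0.0052 + 0.0013 + 0.0009 + 0.0007 = 0.5132.
So 1 − D = 0.4868, i.e. 0.49 to 2 decimal places.

0.49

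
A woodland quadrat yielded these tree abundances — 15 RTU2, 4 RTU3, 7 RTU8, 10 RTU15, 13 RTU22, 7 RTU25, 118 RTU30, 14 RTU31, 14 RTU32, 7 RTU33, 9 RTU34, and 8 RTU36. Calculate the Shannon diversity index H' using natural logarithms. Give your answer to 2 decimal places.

Total N = 15+4+7+10+13+7+118+14+14+7+9+8 = 226, so the proportions are 0.0664, 0.0177, 0.031, 0.0442, 0.0575, 0.031, 0.5221, 0.0619, 0.0619, 0.031, 0.0398, 0.0354 (working shown to 4 dp, full precision carried).
Each pᵢ ln pᵢ term: 0.0664×(-2.7125)=-0.1800, 0.0177×(-4.0342)=-0.0714, 0.031×(-3.4746)=-0.1076, 0.0442×(-3.1179)=-0.1380, 0.0575×(-2.8556)=-0.1643, 0.031×(-3.4746)=-0.1076, 0.5221×(-0.6499)=-0.3393, 0.0619×(-2.7815)=-0.1723, 0.0619×(-2.7815)=-0.1723, 0.031×(-3.4746)=-0.1076, 0.0398×(-3.2233)=-0.1284, 0.0354×(-3.3411)=-0.1183.
Sum = -1.8071, so H' = 1.81.

1.81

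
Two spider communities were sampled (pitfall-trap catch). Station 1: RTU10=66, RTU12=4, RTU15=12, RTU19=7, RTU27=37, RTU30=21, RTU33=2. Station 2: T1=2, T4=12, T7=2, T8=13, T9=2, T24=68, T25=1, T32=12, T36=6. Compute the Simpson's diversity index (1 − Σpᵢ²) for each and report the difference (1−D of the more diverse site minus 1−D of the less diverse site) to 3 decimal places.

0.081

Station 1: N=149, proportions 0.44295, 0.02685, 0.08054, 0.04698, 0.24832, 0.14094, 0.01342, giving 1−D = 0.71267 (working shown to 5 dp, full precision carried).
Station 2: N=118, proportions 0.01695, 0.10169, 0.01695, 0.11017, 0.01695, 0.57627, 0.00847, 0.10169, 0.05085, giving 1−D = 0.63157.
Difference = |0.71267 − 0.63157| = 0.08110, i.e. 0.081 to 3 decimal places.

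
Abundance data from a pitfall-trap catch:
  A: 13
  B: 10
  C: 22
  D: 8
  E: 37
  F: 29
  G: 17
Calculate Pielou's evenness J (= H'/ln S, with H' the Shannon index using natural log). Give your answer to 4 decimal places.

0.9359

Total N = 13+10+22+8+37+29+17 = 136, so the proportions are 0.095588, 0.073529, 0.161765, 0.058824, 0.272059, 0.213235, 0.125 (working shown to 6 dp, full precision carried).
H' = −Σ pᵢ ln pᵢ = −((-0.224413) + (-0.191917) + (-0.294673) + (-0.166660) + (-0.354149) + (-0.329525) + (-0.259930)) = 1.821266.
With S = 7 species, ln S = 1.945910, so J = 1.821266/1.945910 = 0.935946, i.e. 0.9359 to 4 decimal places.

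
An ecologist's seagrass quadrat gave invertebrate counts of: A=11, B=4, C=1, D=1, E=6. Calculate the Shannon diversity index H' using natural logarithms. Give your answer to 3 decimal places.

1.280

Total N = 11+4+1+1+6 = 23, so the proportions are 0.47826, 0.17391, 0.04348, 0.04348, 0.26087 (working shown to 5 dp, full precision carried).
Each pᵢ ln pᵢ term: 0.47826×(-0.73760)=-0.35276, 0.17391×(-1.74920)=-0.30421, 0.04348×(-3.13549)=-0.13633, 0.04348×(-3.13549)=-0.13633, 0.26087×(-1.34373)=-0.35054.
Sum = -1.28016, so H' = 1.280.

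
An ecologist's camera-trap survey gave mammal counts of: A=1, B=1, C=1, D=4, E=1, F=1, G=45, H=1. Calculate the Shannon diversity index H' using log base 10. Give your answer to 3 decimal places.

Total N = 1+1+1+4+1+1+45+1 = 55, so the proportions are 0.01818, 0.01818, 0.01818, 0.07273, 0.01818, 0.01818, 0.81818, 0.01818 (working shown to 5 dp, full precision carried).
Each pᵢ log₁₀ pᵢ term: 0.01818×(-1.74036)=-0.03164, 0.01818×(-1.74036)=-0.03164, 0.01818×(-1.74036)=-0.03164, 0.07273×(-1.13830)=-0.08279, 0.01818×(-1.74036)=-0.03164, 0.01818×(-1.74036)=-0.03164, 0.81818×(-0.08715)=-0.07130, 0.01818×(-1.74036)=-0.03164.
Sum = -0.34395, so H' = 0.344.

0.344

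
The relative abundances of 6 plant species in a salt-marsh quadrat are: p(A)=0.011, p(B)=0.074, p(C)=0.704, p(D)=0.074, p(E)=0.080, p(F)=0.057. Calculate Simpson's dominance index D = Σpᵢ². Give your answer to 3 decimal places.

0.516

D = 0.011² + 0.074² + 0.704² + 0.074² + 0.08² + 0.057² = 0.00012 + 0.00548 + 0.49562 + 0.00548 + 0.00640 + 0.00325 = 0.51634 (working shown to 5 dp, full precision carried).
To 3 decimal places, D = 0.516.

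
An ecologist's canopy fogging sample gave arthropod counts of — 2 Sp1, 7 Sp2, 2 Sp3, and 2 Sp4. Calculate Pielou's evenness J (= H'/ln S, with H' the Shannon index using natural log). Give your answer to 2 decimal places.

Total N = 2+7+2+2 = 13, so the proportions are 0.1538, 0.5385, 0.1538, 0.1538 (working shown to 4 dp, full precision carried).
H' = −Σ pᵢ ln pᵢ = −((-0.2880) + (-0.3333) + (-0.2880) + (-0.2880)) = 1.1972.
With S = 4 species, ln S = 1.3863, so J = 1.1972/1.3863 = 0.8636, i.e. 0.86 to 2 decimal places.

0.86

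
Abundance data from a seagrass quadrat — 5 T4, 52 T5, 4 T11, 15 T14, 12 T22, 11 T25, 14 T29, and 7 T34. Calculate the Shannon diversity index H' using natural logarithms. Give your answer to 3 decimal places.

1.734

Total N = 5+52+4+15+12+11+14+7 = 120, so the proportions are 0.04167, 0.43333, 0.03333, 0.125, 0.1, 0.09167, 0.11667, 0.05833 (working shown to 5 dp, full precision carried).
Each pᵢ ln pᵢ term: 0.04167×(-3.17805)=-0.13242, 0.43333×(-0.83625)=-0.36237, 0.03333×(-3.40120)=-0.11337, 0.125×(-2.07944)=-0.25993, 0.1×(-2.30259)=-0.23026, 0.09167×(-2.38960)=-0.21905, 0.11667×(-2.14843)=-0.25065, 0.05833×(-2.84158)=-0.16576.
Sum = -1.73381, so H' = 1.734.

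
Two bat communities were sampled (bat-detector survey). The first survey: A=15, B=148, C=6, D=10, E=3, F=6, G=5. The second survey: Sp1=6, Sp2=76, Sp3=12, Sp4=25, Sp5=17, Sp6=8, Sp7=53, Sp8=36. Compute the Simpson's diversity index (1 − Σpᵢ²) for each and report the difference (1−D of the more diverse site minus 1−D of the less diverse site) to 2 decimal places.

The first survey: N=193, proportions 0.0777, 0.7668, 0.0311, 0.0518, 0.0155, 0.0311, 0.0259, giving 1−D = 0.4004 (working shown to 4 dp, full precision carried).
The second survey: N=233, proportions 0.0258, 0.3262, 0.0515, 0.1073, 0.073, 0.0343, 0.2275, 0.1545, giving 1−D = 0.7967.
Difference = |0.4004 − 0.7967| = 0.3963, i.e. 0.40 to 2 decimal places.

0.40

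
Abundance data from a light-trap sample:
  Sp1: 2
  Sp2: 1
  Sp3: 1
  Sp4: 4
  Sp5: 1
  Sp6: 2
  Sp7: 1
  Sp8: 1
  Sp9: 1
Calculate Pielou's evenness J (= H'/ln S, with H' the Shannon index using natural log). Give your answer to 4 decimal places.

Total N = 2+1+1+4+1+2+1+1+1 = 14, so the proportions are 0.142857, 0.071429, 0.071429, 0.285714, 0.071429, 0.142857, 0.071429, 0.071429, 0.071429 (working shown to 6 dp, full precision carried).
H' = −Σ pᵢ ln pᵢ = −((-0.277987) + (-0.188504) + (-0.188504) + (-0.357932) + (-0.188504) + (-0.277987) + (-0.188504) + (-0.188504) + (-0.188504)) = 2.044931.
With S = 9 species, ln S = 2.197225, so J = 2.044931/2.197225 = 0.930688, i.e. 0.9307 to 4 decimal places.

0.9307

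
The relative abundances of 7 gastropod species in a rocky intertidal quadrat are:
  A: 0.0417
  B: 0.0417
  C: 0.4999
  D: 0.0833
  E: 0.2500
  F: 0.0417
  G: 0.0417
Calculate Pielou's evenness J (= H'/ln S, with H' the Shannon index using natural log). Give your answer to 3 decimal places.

0.735

H' = −Σ pᵢ ln pᵢ = −((-0.13249) + (-0.13249) + (-0.34660) + (-0.20703) + (-0.34657) + (-0.13249) + (-0.13249)) = 1.43017 (working shown to 5 dp, full precision carried).
With S = 7 species, ln S = 1.94591, so J = 1.43017/1.94591 = 0.73496, i.e. 0.735 to 3 decimal places.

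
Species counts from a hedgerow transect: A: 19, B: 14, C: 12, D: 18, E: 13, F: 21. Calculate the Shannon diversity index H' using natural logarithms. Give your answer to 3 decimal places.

1.770

Total N = 19+14+12+18+13+21 = 97, so the proportions are 0.19588, 0.14433, 0.12371, 0.18557, 0.13402, 0.21649 (working shown to 5 dp, full precision carried).
Each pᵢ ln pᵢ term: 0.19588×(-1.63027)=-0.31933, 0.14433×(-1.93565)=-0.27937, 0.12371×(-2.08980)=-0.25853, 0.18557×(-1.68434)=-0.31256, 0.13402×(-2.00976)=-0.26935, 0.21649×(-1.53019)=-0.33128.
Sum = -1.77042, so H' = 1.770.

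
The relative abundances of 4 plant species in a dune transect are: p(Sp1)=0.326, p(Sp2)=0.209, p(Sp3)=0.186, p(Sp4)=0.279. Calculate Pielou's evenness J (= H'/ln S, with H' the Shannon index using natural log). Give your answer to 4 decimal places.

0.9822

H' = −Σ pᵢ ln pᵢ = −((-0.365400) + (-0.327173) + (-0.312854) + (-0.356156)) = 1.361582 (working shown to 6 dp, full precision carried).
With S = 4 species, ln S = 1.386294, so J = 1.361582/1.386294 = 0.982174, i.e. 0.9822 to 4 decimal places.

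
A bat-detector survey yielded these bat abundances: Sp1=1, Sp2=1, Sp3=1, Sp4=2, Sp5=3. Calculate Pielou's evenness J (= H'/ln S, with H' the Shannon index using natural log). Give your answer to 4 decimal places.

0.9284

Total N = 1+1+1+2+3 = 8, so the proportions are 0.125, 0.125, 0.125, 0.25, 0.375 (working shown to 6 dp, full precision carried).
H' = −Σ pᵢ ln pᵢ = −((-0.259930) + (-0.259930) + (-0.259930) + (-0.346574) + (-0.367811)) = 1.494175.
With S = 5 species, ln S = 1.609438, so J = 1.494175/1.609438 = 0.928383, i.e. 0.9284 to 4 decimal places.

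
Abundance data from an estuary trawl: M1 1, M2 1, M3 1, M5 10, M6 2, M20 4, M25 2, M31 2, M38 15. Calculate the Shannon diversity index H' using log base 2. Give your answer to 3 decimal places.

2.463

Total N = 1+1+1+10+2+4+2+2+15 = 38, so the proportions are 0.02632, 0.02632, 0.02632, 0.26316, 0.05263, 0.10526, 0.05263, 0.05263, 0.39474 (working shown to 5 dp, full precision carried).
Each pᵢ log₂ pᵢ term: 0.02632×(-5.24793)=-0.13810, 0.02632×(-5.24793)=-0.13810, 0.02632×(-5.24793)=-0.13810, 0.26316×(-1.92600)=-0.50684, 0.05263×(-4.24793)=-0.22358, 0.10526×(-3.24793)=-0.34189, 0.05263×(-4.24793)=-0.22358, 0.05263×(-4.24793)=-0.22358, 0.39474×(-1.34104)=-0.52936.
Sum = -2.46312, so H' = 2.463.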